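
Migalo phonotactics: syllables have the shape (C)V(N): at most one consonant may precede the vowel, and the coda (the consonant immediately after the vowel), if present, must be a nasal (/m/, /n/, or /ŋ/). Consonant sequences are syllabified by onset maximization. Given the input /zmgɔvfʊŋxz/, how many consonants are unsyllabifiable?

The consonants /z/, /m/, /v/, /x/, /z/ cannot be parsed into a legal (C)V(N) syllable (only a nasal (/m/, /n/, or /ŋ/) is licensed in coda position; onsets are limited to one consonant).

5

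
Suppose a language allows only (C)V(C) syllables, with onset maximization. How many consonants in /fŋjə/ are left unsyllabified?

2

Syllabifying with onset maximization leaves /f/, /ŋ/ stranded (at most one coda consonant is licensed; onsets are limited to one consonant).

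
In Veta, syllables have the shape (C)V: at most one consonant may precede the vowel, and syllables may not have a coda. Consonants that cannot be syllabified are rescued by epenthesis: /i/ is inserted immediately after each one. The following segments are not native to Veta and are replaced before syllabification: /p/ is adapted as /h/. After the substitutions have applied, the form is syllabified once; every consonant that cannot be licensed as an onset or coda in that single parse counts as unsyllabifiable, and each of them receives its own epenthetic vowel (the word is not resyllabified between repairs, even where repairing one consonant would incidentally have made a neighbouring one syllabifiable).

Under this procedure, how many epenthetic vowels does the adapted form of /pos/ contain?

After substitution the input is /hos/.
The unsyllabifiable consonants are /s/; each receives one epenthetic vowel.

1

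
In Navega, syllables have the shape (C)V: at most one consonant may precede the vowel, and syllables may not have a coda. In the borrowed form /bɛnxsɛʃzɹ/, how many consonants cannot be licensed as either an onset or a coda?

Under (C)V, the unsyllabifiable consonants are /n/, /x/, /ʃ/, /z/, /ɹ/ (no codas are permitted; onsets are limited to one consonant).

5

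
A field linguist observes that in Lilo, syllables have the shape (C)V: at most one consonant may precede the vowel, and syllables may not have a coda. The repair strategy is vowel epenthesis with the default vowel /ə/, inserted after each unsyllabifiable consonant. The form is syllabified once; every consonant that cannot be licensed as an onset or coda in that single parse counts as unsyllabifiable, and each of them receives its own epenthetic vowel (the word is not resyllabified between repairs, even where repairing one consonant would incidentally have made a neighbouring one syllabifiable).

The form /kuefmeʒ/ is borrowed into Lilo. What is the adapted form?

kuefəmeʒə

The consonants /f/, /ʒ/ cannot be parsed into a legal (C)V syllable (no codas are permitted; onsets are limited to one consonant).
Each unlicensed consonant becomes the onset of a new syllable: /f/ → /fə/, /ʒ/ → /ʒə/.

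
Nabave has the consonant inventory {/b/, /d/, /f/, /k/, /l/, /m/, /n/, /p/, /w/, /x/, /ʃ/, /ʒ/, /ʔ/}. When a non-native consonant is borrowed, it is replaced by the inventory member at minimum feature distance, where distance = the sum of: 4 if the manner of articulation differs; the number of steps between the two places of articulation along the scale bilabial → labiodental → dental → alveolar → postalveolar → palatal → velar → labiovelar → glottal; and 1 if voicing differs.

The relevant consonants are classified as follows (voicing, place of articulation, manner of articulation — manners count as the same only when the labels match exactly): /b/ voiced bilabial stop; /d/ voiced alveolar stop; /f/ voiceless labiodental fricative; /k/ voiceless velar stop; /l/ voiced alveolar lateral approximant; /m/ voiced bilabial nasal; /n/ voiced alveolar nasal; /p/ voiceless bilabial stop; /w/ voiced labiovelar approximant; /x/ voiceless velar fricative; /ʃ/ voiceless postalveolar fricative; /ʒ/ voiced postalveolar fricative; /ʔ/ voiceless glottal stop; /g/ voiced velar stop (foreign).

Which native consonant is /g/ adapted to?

k

/k/ is closest: same manner (stop), place distance 0 (velar→velar), voicing differs (+1); total 1. Next closest is /d/ at distance 3.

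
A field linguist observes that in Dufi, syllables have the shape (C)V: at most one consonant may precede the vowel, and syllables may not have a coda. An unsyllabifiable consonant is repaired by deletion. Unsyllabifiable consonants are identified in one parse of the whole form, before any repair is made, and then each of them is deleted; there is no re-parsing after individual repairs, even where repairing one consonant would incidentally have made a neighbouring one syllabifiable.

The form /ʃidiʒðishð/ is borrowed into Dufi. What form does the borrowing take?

ʃidiði

Under (C)V, the unsyllabifiable consonants are /ʒ/, /s/, /h/, /ð/ (no codas are permitted; onsets are limited to one consonant).
Deleting the stranded consonants removes /ʒ/, /s/, /h/, /ð/.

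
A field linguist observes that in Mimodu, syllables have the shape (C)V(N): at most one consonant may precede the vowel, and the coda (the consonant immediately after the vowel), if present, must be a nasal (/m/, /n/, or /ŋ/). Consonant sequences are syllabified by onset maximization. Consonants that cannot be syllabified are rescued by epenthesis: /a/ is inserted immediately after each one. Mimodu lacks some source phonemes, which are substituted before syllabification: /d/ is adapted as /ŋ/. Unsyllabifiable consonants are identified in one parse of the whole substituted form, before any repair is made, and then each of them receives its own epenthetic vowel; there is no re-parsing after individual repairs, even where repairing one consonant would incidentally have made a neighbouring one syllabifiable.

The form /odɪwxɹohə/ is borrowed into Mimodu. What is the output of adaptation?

oŋɪwaxaɹohə

Substitution: /d/ → /ŋ/, giving /oŋɪwxɹohə/.
The consonants /w/, /x/ cannot be parsed into a legal (C)V(N) syllable (only a nasal (/m/, /n/, or /ŋ/) is licensed in coda position; onsets are limited to one consonant).
Epenthesis after each stranded consonant: /w/ → /wa/, /x/ → /xa/.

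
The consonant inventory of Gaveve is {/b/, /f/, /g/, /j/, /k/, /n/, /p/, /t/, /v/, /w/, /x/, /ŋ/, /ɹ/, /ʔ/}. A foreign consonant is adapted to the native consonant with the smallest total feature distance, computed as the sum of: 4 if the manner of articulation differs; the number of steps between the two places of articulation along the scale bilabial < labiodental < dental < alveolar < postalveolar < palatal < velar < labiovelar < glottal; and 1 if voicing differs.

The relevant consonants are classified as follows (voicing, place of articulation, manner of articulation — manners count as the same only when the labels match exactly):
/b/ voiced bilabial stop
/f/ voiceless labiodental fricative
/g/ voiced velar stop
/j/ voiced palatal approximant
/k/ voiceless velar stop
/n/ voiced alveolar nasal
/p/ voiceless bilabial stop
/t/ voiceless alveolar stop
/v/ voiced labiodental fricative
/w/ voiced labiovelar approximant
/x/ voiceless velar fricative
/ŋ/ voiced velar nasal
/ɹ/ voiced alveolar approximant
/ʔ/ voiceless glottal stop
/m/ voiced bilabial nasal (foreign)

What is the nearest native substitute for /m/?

n

/n/ is closest: same manner (nasal), place distance 3 (bilabial→alveolar), same voicing; total 3. Next closest is /b/ at distance 4.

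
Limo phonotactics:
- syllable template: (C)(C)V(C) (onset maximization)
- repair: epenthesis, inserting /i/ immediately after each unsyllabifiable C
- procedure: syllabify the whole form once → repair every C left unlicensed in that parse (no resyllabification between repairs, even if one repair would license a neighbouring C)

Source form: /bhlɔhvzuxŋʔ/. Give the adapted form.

Under (C)(C)V(C), the unsyllabifiable consonants are /b/, /ŋ/, /ʔ/ (at most one coda consonant is licensed; onsets may contain at most 2 consonants).
Each unlicensed consonant becomes the onset of a new syllable: /b/ → /bi/, /ŋ/ → /ŋi/, /ʔ/ → /ʔi/.

bihlɔhvzuxŋiʔi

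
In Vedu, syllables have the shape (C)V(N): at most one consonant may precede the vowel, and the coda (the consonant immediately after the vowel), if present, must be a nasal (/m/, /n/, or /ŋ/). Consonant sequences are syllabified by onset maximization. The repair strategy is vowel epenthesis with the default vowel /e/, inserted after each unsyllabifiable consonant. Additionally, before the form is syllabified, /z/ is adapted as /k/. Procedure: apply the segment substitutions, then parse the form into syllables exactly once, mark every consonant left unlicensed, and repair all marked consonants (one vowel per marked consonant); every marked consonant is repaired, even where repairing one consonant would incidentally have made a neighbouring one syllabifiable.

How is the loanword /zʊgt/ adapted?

Substitution: /z/ → /k/, giving /kʊgt/.
Syllabifying with onset maximization leaves /g/, /t/ stranded (only a nasal (/m/, /n/, or /ŋ/) is licensed in coda position; onsets are limited to one consonant).
Inserting the epenthetic vowel yields /g/ → /ge/, /t/ → /te/.

kʊgete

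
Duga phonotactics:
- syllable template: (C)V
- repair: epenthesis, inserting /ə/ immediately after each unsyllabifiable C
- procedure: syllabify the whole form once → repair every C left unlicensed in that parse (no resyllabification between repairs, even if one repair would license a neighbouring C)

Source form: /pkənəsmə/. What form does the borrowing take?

pəkənəsəmə

Under (C)V, the unsyllabifiable consonants are /p/, /s/ (no codas are permitted; onsets are limited to one consonant).
Epenthesis after each stranded consonant: /p/ → /pə/, /s/ → /sə/.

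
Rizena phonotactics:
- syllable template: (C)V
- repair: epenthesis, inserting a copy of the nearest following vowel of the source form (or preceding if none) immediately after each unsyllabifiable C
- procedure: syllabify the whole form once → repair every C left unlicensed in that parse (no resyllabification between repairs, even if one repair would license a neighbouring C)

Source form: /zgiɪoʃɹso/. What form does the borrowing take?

zigiɪoʃoɹoso

The consonants /z/, /ʃ/, /ɹ/ cannot be parsed into a legal (C)V syllable (no codas are permitted; onsets are limited to one consonant).
Each unlicensed consonant becomes the onset of a new syllable: /z/ → /zi/, /ʃ/ → /ʃo/, /ɹ/ → /ɹo/.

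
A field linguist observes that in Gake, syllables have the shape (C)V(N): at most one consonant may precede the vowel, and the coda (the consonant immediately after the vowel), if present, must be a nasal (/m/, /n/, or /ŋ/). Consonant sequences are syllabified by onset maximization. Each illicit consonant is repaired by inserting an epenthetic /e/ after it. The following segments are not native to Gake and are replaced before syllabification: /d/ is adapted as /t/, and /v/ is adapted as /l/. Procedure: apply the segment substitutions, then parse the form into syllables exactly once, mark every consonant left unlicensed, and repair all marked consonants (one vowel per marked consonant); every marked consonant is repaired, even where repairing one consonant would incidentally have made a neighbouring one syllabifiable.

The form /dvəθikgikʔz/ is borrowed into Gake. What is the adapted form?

teləθikegikeʔeze

Substitution: /d/ → /t/, /v/ → /l/, giving /tləθikgikʔz/.
Under (C)V(N), the unsyllabifiable consonants are /t/, /k/, /k/, /ʔ/, /z/ (only a nasal (/m/, /n/, or /ŋ/) is licensed in coda position; onsets are limited to one consonant).
Epenthesis after each stranded consonant: /t/ → /te/, /k/ → /ke/, /k/ → /ke/, /ʔ/ → /ʔe/, /z/ → /ze/.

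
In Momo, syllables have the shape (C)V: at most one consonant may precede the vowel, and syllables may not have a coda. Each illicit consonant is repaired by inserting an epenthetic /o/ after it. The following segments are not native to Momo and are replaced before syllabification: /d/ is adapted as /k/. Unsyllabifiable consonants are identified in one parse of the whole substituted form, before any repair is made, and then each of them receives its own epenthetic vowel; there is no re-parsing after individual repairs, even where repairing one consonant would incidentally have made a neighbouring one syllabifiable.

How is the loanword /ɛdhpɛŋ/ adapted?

ɛkohopɛŋo

Substitution: /d/ → /k/, giving /ɛkhpɛŋ/.
The consonants /k/, /h/, /ŋ/ cannot be parsed into a legal (C)V syllable (no codas are permitted; onsets are limited to one consonant).
Each unlicensed consonant becomes the onset of a new syllable: /k/ → /ko/, /h/ → /ho/, /ŋ/ → /ŋo/.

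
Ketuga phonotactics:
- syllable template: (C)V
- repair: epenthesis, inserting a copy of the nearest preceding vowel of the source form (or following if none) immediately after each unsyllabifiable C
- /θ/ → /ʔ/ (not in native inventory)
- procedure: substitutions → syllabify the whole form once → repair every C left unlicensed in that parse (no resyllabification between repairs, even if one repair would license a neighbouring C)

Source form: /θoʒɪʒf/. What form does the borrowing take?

Substitution: /θ/ → /ʔ/, giving /ʔoʒɪʒf/.
Syllabifying with onset maximization leaves /ʒ/, /f/ stranded (no codas are permitted; onsets are limited to one consonant).
Each unlicensed consonant becomes the onset of a new syllable: /ʒ/ → /ʒɪ/, /f/ → /fɪ/.

ʔoʒɪʒɪfɪ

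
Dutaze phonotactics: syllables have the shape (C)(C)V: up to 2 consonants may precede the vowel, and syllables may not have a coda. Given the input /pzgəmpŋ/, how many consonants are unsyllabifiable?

Under (C)(C)V, the unsyllabifiable consonants are /p/, /m/, /p/, /ŋ/ (no codas are permitted; onsets may contain at most 2 consonants).

4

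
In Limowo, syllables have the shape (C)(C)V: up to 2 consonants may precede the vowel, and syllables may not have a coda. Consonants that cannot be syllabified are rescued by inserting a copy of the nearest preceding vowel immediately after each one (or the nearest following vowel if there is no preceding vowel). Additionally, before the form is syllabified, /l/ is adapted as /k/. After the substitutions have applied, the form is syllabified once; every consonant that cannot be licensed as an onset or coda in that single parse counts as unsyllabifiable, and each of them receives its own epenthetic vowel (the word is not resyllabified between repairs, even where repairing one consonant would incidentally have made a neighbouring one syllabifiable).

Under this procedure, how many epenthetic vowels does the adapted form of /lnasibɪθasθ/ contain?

After substitution the input is /knasibɪθasθ/.
The unsyllabifiable consonants are /s/, /θ/; each receives one epenthetic vowel.

2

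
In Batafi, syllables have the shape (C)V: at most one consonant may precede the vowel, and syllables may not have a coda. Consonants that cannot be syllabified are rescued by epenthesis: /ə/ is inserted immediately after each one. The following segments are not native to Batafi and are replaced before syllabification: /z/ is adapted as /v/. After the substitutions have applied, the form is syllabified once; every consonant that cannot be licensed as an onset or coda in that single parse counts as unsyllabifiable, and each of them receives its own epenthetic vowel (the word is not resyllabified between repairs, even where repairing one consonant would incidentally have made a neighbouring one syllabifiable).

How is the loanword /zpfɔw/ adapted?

Substitution: /z/ → /v/, giving /vpfɔw/.
Under (C)V, the unsyllabifiable consonants are /v/, /p/, /w/ (no codas are permitted; onsets are limited to one consonant).
Inserting the epenthetic vowel yields /v/ → /və/, /p/ → /pə/, /w/ → /wə/.

vəpəfɔwə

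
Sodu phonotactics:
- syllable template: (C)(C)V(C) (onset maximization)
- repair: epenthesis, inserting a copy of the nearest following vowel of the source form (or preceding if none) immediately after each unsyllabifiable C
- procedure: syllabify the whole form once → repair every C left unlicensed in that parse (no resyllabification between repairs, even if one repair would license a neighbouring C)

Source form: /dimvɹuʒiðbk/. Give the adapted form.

dimvɹuʒiðbiki

Syllabifying with onset maximization leaves /b/, /k/ stranded (at most one coda consonant is licensed; onsets may contain at most 2 consonants).
Epenthesis after each stranded consonant: /b/ → /bi/, /k/ → /ki/.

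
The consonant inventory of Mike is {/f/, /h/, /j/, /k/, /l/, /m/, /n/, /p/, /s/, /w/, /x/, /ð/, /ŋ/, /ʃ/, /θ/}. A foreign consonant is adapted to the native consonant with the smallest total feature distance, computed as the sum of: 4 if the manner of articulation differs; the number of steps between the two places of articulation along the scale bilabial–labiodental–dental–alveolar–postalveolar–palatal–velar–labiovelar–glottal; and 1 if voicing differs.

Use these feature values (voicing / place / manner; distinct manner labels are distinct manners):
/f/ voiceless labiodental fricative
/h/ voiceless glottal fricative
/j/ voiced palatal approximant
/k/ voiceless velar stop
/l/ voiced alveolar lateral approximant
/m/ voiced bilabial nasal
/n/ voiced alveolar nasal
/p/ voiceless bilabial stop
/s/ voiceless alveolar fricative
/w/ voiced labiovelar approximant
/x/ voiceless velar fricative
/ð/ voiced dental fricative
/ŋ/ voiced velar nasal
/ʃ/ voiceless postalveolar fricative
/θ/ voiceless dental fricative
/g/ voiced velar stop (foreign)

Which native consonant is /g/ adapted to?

k

/k/ is closest: same manner (stop), place distance 0 (velar→velar), voicing differs (+1); total 1. Next closest is /ŋ/ at distance 4.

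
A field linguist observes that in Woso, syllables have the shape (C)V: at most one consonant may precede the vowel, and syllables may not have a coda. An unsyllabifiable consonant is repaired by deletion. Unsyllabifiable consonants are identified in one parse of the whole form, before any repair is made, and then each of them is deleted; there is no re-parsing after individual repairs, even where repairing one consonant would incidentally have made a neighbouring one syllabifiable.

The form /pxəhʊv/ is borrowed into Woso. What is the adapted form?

xəhʊ

Under (C)V, the unsyllabifiable consonants are /p/, /v/ (no codas are permitted; onsets are limited to one consonant).
Deletion applies to /p/, /v/.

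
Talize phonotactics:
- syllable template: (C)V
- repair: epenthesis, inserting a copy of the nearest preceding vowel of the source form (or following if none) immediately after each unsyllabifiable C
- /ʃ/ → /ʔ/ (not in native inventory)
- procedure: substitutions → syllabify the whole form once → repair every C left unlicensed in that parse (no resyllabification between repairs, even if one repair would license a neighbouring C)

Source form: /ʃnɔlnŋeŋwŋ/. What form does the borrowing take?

Substitution: /ʃ/ → /ʔ/, giving /ʔnɔlnŋeŋwŋ/.
Syllabifying with onset maximization leaves /ʔ/, /l/, /n/, /ŋ/, /w/, /ŋ/ stranded (no codas are permitted; onsets are limited to one consonant).
Epenthesis after each stranded consonant: /ʔ/ → /ʔɔ/, /l/ → /lɔ/, /n/ → /nɔ/, /ŋ/ → /ŋe/, /w/ → /we/, /ŋ/ → /ŋe/.

ʔɔnɔlɔnɔŋeŋeweŋe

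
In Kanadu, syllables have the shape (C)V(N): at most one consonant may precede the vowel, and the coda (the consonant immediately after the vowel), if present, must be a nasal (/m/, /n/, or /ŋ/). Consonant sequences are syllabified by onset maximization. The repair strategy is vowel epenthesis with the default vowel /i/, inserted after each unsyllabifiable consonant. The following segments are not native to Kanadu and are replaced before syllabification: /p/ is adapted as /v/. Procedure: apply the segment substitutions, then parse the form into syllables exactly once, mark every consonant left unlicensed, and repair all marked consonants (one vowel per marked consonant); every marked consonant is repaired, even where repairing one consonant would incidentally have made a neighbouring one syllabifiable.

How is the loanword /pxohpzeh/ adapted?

Substitution: /p/ → /v/, giving /vxohvzeh/.
Under (C)V(N), the unsyllabifiable consonants are /v/, /h/, /v/, /h/ (only a nasal (/m/, /n/, or /ŋ/) is licensed in coda position; onsets are limited to one consonant).
Epenthesis after each stranded consonant: /v/ → /vi/, /h/ → /hi/, /v/ → /vi/, /h/ → /hi/.

vixohivizehi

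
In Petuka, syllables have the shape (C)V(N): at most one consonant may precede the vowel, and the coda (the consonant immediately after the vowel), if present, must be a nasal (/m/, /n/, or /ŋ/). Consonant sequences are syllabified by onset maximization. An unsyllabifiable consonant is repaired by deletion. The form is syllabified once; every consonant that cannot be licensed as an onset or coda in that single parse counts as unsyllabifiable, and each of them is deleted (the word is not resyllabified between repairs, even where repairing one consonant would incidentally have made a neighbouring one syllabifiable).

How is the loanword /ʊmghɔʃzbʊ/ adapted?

Syllabifying with onset maximization leaves /g/, /ʃ/, /z/ stranded (only a nasal (/m/, /n/, or /ŋ/) is licensed in coda position; onsets are limited to one consonant).
Deletion applies to /g/, /ʃ/, /z/.

ʊmhɔbʊ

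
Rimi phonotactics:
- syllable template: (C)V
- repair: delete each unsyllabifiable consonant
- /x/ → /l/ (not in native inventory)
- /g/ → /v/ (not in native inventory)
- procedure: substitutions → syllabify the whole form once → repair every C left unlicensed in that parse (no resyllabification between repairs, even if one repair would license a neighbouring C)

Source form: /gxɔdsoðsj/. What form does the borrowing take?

Substitution: /g/ → /v/, /x/ → /l/, giving /vlɔdsoðsj/.
Syllabifying with onset maximization leaves /v/, /d/, /ð/, /s/, /j/ stranded (no codas are permitted; onsets are limited to one consonant).
Deletion applies to /v/, /d/, /ð/, /s/, /j/.

lɔso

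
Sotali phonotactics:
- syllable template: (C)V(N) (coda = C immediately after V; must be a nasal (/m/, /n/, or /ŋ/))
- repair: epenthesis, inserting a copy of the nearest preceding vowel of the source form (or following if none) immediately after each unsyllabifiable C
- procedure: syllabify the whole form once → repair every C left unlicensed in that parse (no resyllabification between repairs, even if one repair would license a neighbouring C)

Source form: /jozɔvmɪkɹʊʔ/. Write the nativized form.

The consonants /v/, /k/, /ʔ/ cannot be parsed into a legal (C)V(N) syllable (only a nasal (/m/, /n/, or /ŋ/) is licensed in coda position; onsets are limited to one consonant).
Inserting the epenthetic vowel yields /v/ → /vɔ/, /k/ → /kɪ/, /ʔ/ → /ʔʊ/.

jozɔvɔmɪkɪɹʊʔʊ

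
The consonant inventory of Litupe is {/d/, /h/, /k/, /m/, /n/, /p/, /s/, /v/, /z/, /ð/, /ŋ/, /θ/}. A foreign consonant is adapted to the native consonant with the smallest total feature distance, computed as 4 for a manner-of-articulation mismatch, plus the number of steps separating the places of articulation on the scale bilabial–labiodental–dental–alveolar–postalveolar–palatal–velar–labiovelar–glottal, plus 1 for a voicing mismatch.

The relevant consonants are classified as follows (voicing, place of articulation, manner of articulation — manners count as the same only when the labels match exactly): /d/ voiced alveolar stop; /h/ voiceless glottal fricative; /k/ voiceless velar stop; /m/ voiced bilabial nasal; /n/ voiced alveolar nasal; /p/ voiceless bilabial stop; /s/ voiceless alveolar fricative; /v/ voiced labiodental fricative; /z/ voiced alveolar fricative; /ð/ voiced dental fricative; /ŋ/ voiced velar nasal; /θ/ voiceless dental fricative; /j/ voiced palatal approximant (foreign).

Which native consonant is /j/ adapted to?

/ŋ/ is closest: manner differs (approximant→nasal, +4), place distance 1 (palatal→velar), same voicing; total 5. Next closest is /d/ at distance 6.

ŋ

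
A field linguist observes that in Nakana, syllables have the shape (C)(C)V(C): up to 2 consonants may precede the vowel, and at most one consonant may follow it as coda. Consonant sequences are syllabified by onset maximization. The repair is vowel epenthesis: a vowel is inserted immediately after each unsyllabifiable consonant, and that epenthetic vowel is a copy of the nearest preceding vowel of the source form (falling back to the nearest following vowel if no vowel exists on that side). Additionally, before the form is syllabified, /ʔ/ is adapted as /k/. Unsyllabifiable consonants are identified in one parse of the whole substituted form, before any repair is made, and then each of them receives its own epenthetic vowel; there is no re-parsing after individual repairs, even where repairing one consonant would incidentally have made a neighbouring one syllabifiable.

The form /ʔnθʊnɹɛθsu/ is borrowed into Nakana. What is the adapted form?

Substitution: /ʔ/ → /k/, giving /knθʊnɹɛθsu/.
The consonants /k/ cannot be parsed into a legal (C)(C)V(C) syllable (at most one coda consonant is licensed; onsets may contain at most 2 consonants).
Inserting the epenthetic vowel yields /k/ → /kʊ/.

kʊnθʊnɹɛθsu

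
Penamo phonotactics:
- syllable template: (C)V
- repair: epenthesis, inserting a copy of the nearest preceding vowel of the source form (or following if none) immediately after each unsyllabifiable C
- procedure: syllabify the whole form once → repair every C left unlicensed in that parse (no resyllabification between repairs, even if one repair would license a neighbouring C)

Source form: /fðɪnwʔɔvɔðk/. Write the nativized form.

The consonants /f/, /n/, /w/, /ð/, /k/ cannot be parsed into a legal (C)V syllable (no codas are permitted; onsets are limited to one consonant).
Each unlicensed consonant becomes the onset of a new syllable: /f/ → /fɪ/, /n/ → /nɪ/, /w/ → /wɪ/, /ð/ → /ðɔ/, /k/ → /kɔ/.

fɪðɪnɪwɪʔɔvɔðɔkɔ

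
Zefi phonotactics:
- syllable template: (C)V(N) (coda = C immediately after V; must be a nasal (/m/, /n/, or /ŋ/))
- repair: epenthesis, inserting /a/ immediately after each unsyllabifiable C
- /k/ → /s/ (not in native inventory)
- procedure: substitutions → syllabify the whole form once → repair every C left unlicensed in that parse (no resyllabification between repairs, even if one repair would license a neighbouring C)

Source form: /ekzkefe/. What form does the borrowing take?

esazasefe

Substitution: /k/ → /s/, giving /eszsefe/.
Syllabifying with onset maximization leaves /s/, /z/ stranded (only a nasal (/m/, /n/, or /ŋ/) is licensed in coda position; onsets are limited to one consonant).
Each unlicensed consonant becomes the onset of a new syllable: /s/ → /sa/, /z/ → /za/.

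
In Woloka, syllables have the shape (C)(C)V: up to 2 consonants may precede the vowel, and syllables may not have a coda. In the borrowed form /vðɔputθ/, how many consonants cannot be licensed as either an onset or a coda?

Under (C)(C)V, the unsyllabifiable consonants are /t/, /θ/ (no codas are permitted; onsets may contain at most 2 consonants).

2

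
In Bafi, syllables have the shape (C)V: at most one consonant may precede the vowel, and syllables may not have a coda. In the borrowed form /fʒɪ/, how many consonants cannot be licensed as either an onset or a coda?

1

Syllabifying with onset maximization leaves /f/ stranded (no codas are permitted; onsets are limited to one consonant).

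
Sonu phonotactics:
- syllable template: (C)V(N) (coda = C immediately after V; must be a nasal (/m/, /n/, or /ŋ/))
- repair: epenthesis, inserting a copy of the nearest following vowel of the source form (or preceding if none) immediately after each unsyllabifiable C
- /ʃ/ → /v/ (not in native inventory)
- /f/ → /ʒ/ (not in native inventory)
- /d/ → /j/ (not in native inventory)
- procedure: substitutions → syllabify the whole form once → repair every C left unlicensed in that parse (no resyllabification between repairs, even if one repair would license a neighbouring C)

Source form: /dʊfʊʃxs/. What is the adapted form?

Substitution: /d/ → /j/, /f/ → /ʒ/, /ʃ/ → /v/, giving /jʊʒʊvxs/.
The consonants /v/, /x/, /s/ cannot be parsed into a legal (C)V(N) syllable (only a nasal (/m/, /n/, or /ŋ/) is licensed in coda position; onsets are limited to one consonant).
Each unlicensed consonant becomes the onset of a new syllable: /v/ → /vʊ/, /x/ → /xʊ/, /s/ → /sʊ/.

jʊʒʊvʊxʊsʊ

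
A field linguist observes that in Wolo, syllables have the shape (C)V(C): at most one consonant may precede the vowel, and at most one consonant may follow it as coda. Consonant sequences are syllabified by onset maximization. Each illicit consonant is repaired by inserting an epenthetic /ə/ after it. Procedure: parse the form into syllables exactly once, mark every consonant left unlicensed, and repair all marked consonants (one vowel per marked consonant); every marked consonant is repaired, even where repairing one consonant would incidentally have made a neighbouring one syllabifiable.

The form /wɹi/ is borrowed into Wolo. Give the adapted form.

The consonants /w/ cannot be parsed into a legal (C)V(C) syllable (at most one coda consonant is licensed; onsets are limited to one consonant).
Inserting the epenthetic vowel yields /w/ → /wə/.

wəɹi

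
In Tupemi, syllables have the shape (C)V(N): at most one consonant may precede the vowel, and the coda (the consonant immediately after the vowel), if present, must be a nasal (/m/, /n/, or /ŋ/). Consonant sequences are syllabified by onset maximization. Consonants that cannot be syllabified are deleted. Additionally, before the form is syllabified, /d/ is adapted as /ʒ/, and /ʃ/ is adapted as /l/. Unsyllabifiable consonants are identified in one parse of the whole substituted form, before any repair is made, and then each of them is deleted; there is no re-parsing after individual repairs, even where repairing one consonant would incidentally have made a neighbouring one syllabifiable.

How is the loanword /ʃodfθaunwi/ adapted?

Substitution: /ʃ/ → /l/, /d/ → /ʒ/, giving /loʒfθaunwi/.
Under (C)V(N), the unsyllabifiable consonants are /ʒ/, /f/ (only a nasal (/m/, /n/, or /ŋ/) is licensed in coda position; onsets are limited to one consonant).
Deletion applies to /ʒ/, /f/.

loθaunwi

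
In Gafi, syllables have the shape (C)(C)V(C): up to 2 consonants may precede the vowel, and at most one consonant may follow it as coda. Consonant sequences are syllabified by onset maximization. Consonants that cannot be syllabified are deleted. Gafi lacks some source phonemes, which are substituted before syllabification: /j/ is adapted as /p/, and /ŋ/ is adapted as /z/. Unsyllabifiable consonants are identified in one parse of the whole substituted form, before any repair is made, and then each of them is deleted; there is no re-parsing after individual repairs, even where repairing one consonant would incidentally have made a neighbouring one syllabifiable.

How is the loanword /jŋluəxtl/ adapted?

Substitution: /j/ → /p/, /ŋ/ → /z/, giving /pzluəxtl/.
Under (C)(C)V(C), the unsyllabifiable consonants are /p/, /t/, /l/ (at most one coda consonant is licensed; onsets may contain at most 2 consonants).
Deletion applies to /p/, /t/, /l/.

zluəx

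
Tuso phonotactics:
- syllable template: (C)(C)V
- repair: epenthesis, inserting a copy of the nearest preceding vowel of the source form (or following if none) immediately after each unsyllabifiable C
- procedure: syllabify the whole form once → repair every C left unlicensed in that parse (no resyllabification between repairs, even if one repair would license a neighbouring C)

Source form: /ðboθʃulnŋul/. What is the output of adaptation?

Syllabifying with onset maximization leaves /l/, /l/ stranded (no codas are permitted; onsets may contain at most 2 consonants).
Each unlicensed consonant becomes the onset of a new syllable: /l/ → /lu/, /l/ → /lu/.

ðboθʃulunŋulu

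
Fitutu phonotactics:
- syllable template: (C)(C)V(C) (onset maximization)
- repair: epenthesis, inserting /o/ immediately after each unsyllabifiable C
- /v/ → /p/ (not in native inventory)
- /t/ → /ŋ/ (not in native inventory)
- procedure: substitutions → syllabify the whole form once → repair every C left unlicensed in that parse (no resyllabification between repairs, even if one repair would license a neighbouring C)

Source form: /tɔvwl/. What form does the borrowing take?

ŋɔpwolo

Substitution: /t/ → /ŋ/, /v/ → /p/, giving /ŋɔpwl/.
The consonants /w/, /l/ cannot be parsed into a legal (C)(C)V(C) syllable (at most one coda consonant is licensed; onsets may contain at most 2 consonants).
Each unlicensed consonant becomes the onset of a new syllable: /w/ → /wo/, /l/ → /lo/.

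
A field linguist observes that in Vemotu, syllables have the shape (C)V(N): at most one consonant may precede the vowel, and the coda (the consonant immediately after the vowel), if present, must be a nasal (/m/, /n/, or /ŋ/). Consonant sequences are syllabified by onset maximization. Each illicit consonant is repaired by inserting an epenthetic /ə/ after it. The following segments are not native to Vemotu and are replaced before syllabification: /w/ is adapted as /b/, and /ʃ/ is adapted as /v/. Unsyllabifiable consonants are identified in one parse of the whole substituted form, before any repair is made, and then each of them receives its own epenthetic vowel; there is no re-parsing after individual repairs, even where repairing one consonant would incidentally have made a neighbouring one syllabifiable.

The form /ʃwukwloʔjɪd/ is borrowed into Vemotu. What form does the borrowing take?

vəbukəbəloʔəjɪdə

Substitution: /ʃ/ → /v/, /w/ → /b/, giving /vbukbloʔjɪd/.
The consonants /v/, /k/, /b/, /ʔ/, /d/ cannot be parsed into a legal (C)V(N) syllable (only a nasal (/m/, /n/, or /ŋ/) is licensed in coda position; onsets are limited to one consonant).
Inserting the epenthetic vowel yields /v/ → /və/, /k/ → /kə/, /b/ → /bə/, /ʔ/ → /ʔə/, /d/ → /də/.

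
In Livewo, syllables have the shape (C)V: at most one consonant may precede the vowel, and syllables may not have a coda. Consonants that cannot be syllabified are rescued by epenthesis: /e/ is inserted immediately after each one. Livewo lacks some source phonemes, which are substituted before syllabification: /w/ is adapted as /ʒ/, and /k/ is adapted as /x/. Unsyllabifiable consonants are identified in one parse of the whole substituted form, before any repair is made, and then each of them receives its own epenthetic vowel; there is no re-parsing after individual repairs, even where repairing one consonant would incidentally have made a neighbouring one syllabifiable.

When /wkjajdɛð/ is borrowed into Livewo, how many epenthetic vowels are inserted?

4

After substitution the input is /ʒxjajdɛð/.
The unsyllabifiable consonants are /ʒ/, /x/, /j/, /ð/; each receives one epenthetic vowel.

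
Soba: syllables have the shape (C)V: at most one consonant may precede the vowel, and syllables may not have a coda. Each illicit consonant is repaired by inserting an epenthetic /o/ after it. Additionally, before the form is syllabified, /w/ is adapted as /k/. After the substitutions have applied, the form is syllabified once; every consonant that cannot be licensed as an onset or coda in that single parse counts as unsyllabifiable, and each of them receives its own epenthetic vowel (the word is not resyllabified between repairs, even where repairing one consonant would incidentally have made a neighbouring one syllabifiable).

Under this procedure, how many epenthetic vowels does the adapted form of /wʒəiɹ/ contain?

2

After substitution the input is /kʒəiɹ/.
The unsyllabifiable consonants are /k/, /ɹ/; each receives one epenthetic vowel.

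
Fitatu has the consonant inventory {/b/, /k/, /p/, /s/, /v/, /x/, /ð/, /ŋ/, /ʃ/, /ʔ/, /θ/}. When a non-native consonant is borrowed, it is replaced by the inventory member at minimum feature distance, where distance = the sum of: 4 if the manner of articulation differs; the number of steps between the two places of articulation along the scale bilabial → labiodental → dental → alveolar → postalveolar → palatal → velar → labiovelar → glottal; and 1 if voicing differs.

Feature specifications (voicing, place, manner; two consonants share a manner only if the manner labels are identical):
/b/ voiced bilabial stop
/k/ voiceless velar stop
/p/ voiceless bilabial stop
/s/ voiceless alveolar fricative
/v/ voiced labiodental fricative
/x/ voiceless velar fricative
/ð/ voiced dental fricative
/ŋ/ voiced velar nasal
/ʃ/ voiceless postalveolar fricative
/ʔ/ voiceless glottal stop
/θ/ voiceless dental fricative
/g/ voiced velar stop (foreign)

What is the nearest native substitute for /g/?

k

/k/ is closest: same manner (stop), place distance 0 (velar→velar), voicing differs (+1); total 1. Next closest is /ʔ/ at distance 3.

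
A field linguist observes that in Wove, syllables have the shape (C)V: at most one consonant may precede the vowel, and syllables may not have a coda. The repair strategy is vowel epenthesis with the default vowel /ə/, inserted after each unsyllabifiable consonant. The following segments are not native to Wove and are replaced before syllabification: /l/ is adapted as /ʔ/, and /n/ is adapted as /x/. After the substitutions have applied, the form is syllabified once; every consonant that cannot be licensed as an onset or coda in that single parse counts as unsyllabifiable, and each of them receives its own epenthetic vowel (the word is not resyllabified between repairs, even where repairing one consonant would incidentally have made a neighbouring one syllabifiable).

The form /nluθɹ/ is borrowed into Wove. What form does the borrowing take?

Substitution: /n/ → /x/, /l/ → /ʔ/, giving /xʔuθɹ/.
The consonants /x/, /θ/, /ɹ/ cannot be parsed into a legal (C)V syllable (no codas are permitted; onsets are limited to one consonant).
Each unlicensed consonant becomes the onset of a new syllable: /x/ → /xə/, /θ/ → /θə/, /ɹ/ → /ɹə/.

xəʔuθəɹə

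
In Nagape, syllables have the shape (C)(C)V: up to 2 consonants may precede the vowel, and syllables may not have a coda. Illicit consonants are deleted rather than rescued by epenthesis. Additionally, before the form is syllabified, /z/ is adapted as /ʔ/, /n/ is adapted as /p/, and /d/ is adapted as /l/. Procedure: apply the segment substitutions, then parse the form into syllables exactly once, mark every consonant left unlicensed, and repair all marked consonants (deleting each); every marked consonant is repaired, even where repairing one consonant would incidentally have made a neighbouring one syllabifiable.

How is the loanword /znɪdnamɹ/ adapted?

ʔpɪlpa

Substitution: /z/ → /ʔ/, /n/ → /p/, /d/ → /l/, giving /ʔpɪlpamɹ/.
Under (C)(C)V, the unsyllabifiable consonants are /m/, /ɹ/ (no codas are permitted; onsets may contain at most 2 consonants).
Deleting the stranded consonants removes /m/, /ɹ/.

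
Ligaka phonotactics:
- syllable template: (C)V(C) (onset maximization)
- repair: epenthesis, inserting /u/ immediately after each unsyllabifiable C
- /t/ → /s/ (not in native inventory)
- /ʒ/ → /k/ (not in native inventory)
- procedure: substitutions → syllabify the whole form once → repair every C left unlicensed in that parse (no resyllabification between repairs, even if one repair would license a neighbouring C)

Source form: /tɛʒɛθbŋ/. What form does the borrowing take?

Substitution: /t/ → /s/, /ʒ/ → /k/, giving /sɛkɛθbŋ/.
The consonants /b/, /ŋ/ cannot be parsed into a legal (C)V(C) syllable (at most one coda consonant is licensed; onsets are limited to one consonant).
Epenthesis after each stranded consonant: /b/ → /bu/, /ŋ/ → /ŋu/.

sɛkɛθbuŋu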